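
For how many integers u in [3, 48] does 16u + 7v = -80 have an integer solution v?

gcd(16, 7) = 1  (16 = 2*7 + 2, 7 = 3*2 + 1, 2 = 2*1).
Back-substituting, 16*(-3) + 7*(7) = 1.
Scale by -80: particular solution (240, -560); reduce u mod 7: (2, -16).
General solution: u = 2 + 7t, v = -16 - 16t for integer t.
3 ≤ 2 + 7t ≤ 48 gives t ∈ [1, 6], which is 6 values.

6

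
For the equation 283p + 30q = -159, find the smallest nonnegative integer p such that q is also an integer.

gcd(283, 30) = 1  (283 = 9·30 + 13, 30 = 2·13 + 4, 13 = 3·4 + 1, 4 = 4·1).
1 divides -159, so solutions exist.
Back-substituting, 283·(7) + 30·(-66) = 1.
Scale by -159/1 = -159: (p₀, q₀) = (-1113, 10494).
General solution: p = -1113 + 30t, q = 10494 - 283t for integer t.
p ≥ 0: smallest is -1113 mod 30 = 27 (at t = 38), with q = -260.

27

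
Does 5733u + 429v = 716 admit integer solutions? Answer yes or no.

gcd(5733, 429) = 39  (5733 = 13*429 + 156, 429 = 2*156 + 117, 156 = 1*117 + 39, 117 = 3*39).
39 does not divide 716 (remainder 14), so no integer solutions.

no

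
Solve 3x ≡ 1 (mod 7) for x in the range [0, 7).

5

gcd(7, 3):
  7 = 2×3 + 1
  3 = 3×1
so gcd(7, 3) = 1.
Back-substitute for Bézout coefficients:
  1 = 7 - 2×3
  ... = 3×(-2) + 7×(1)
So 3×-2 ≡ 1 (mod 7), and -2 mod 7 = 5.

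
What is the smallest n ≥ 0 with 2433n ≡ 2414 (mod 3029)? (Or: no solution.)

2039

gcd(3029, 2433) = 1  (3029 = 1×2433 + 596, 2433 = 4×596 + 49, 596 = 12×49 + 8, 49 = 6×8 + 1, 8 = 8×1).
1 divides 2414, so solutions exist.
Back-substituting, 2433×(371) + 3029×(-298) = 1.
So 2433×(371) ≡ 1 (mod 3029); multiply by 2414: n ≡ 895594 (mod 3029).
Smallest nonnegative: n = 895594 mod 3029 = 2039.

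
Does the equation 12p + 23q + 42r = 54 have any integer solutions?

gcd(23, 12) = 1  (23 = 1×12 + 11, 12 = 1×11 + 1, 11 = 11×1).
gcd(1, 42) = 1.
1 divides 54, so integer solutions exist.

yes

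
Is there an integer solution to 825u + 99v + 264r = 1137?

no

gcd(825, 99) = 33.
gcd(33, 264) = 33.
33 does not divide 1137 (remainder 15), so no integer solutions.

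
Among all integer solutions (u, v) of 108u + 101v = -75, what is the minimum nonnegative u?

gcd(108, 101):
  108 = 1·101 + 7
  101 = 14·7 + 3
  7 = 2·3 + 1
  3 = 3·1
so gcd(108, 101) = 1.
1 divides -75, so solutions exist.
Back-substitute for Bézout coefficients:
  1 = 7 - 2·3
  ... = 108·(29) + 101·(-31)
Scale by -75/1 = -75: (u₀, v₀) = (-2175, 2325).
General solution: u = -2175 + 101t, v = 2325 - 108t for integer t.
u ≥ 0: smallest is -2175 mod 101 = 47 (at t = 22), with v = -51.

47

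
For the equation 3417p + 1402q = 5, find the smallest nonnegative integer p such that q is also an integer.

gcd(3417, 1402) = 1  (3417 = 2*1402 + 613, 1402 = 2*613 + 176, 613 = 3*176 + 85, 176 = 2*85 + 6, 85 = 14*6 + 1, 6 = 6*1).
1 divides 5, so solutions exist.
Back-substituting, 3417*(231) + 1402*(-563) = 1.
Scale by 5/1 = 5: (p₀, q₀) = (1155, -2815).
General solution: p = 1155 + 1402t, q = -2815 - 3417t for integer t.
p ≥ 0: smallest is 1155 mod 1402 = 1155 (at t = 0), with q = -2815.

1155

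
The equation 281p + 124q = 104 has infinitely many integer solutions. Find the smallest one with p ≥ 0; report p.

gcd(281, 124):
  281 = 2·124 + 33
  124 = 3·33 + 25
  33 = 1·25 + 8
  25 = 3·8 + 1
  8 = 8·1
so gcd(281, 124) = 1.
1 divides 104, so solutions exist.
Back-substitute for Bézout coefficients:
  1 = 25 - 3·8
  ... = 281·(-15) + 124·(34)
Scale by 104/1 = 104: (p₀, q₀) = (-1560, 3536).
General solution: p = -1560 + 124t, q = 3536 - 281t for integer t.
p ≥ 0: smallest is -1560 mod 124 = 52 (at t = 13), with q = -117.

52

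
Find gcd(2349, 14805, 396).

9

gcd(14805, 2349) = 9  (14805 = 6*2349 + 711, 2349 = 3*711 + 216, 711 = 3*216 + 63, 216 = 3*63 + 27, 63 = 2*27 + 9, 27 = 3*9).
gcd(9, 396) = 9.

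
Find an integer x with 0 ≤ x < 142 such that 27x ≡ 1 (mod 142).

gcd(142, 27):
  142 = 5*27 + 7
  27 = 3*7 + 6
  7 = 1*6 + 1
  6 = 6*1
so gcd(142, 27) = 1.
Back-substitute for Bézout coefficients:
  1 = 7 - 1*6
  ... = 27*(-21) + 142*(4)
So 27*-21 ≡ 1 (mod 142), and -21 mod 142 = 121.

121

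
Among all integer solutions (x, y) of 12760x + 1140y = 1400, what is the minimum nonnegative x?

53

gcd(12760, 1140) = 20  (12760 = 11*1140 + 220, 1140 = 5*220 + 40, 220 = 5*40 + 20, 40 = 2*20).
20 divides 1400, so solutions exist.
Back-substituting, 12760*(26) + 1140*(-291) = 20.
Scale by 1400/20 = 70: (x₀, y₀) = (1820, -20370).
General solution: x = 1820 + 57t, y = -20370 - 638t for integer t.
x ≥ 0: smallest is 1820 mod 57 = 53 (at t = -31), with y = -592.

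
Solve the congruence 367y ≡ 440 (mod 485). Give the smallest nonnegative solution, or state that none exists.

210

gcd(485, 367):
  485 = 1*367 + 118
  367 = 3*118 + 13
  118 = 9*13 + 1
  13 = 13*1
so gcd(485, 367) = 1.
1 divides 440, so solutions exist.
Back-substitute for Bézout coefficients:
  1 = 118 - 9*13
  ... = 367*(-37) + 485*(28)
So 367*(-37) ≡ 1 (mod 485); multiply by 440: y ≡ -16280 (mod 485).
Smallest nonnegative: y = -16280 mod 485 = 210.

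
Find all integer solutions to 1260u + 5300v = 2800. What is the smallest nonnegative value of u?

120

gcd(5300, 1260) = 20.
20 divides 2800, so solutions exist.
By Bézout, 1260*(122) + 5300*(-29) = 20.
Scale by 2800/20 = 140: (u₀, v₀) = (17080, -4060).
General solution: u = 17080 + 265t, v = -4060 - 63t for integer t.
u ≥ 0: smallest is 17080 mod 265 = 120 (at t = -64), with v = -28.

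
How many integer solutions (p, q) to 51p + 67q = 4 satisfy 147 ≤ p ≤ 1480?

20

gcd(67, 51) = 1.
By Bézout, 51×(-21) + 67×(16) = 1.
Particular solution: (50, -38).
General solution: p = 50 + 67t, q = -38 - 51t for integer t.
147 ≤ 50 + 67t ≤ 1480 gives t ∈ [2, 21], which is 20 values.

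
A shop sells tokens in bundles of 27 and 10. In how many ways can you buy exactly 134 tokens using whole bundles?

Need nonnegative integers with 27j + 10k = 134.
gcd(27, 10) = 1, and 27·(3) + 10·(-8) = 1.
So (j₀, k₀) = (402, -1072); general j = 402 + 10t, k = -1072 - 27t.
j ≥ 0 ⇒ t ≥ -40; k ≥ 0 ⇒ t ≤ -40. That's 1 value of t.

1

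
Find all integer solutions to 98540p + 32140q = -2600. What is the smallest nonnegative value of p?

1060

gcd(98540, 32140):
  98540 = 3*32140 + 2120
  32140 = 15*2120 + 340
  2120 = 6*340 + 80
  340 = 4*80 + 20
  80 = 4*20
so gcd(98540, 32140) = 20.
20 divides -2600, so solutions exist.
Back-substitute for Bézout coefficients:
  20 = 340 - 4*80
  ... = 98540*(-379) + 32140*(1162)
Scale by -2600/20 = -130: (p₀, q₀) = (49270, -151060).
General solution: p = 49270 + 1607t, q = -151060 - 4927t for integer t.
p ≥ 0: smallest is 49270 mod 1607 = 1060 (at t = -30), with q = -3250.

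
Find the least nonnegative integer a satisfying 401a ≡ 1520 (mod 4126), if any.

1434

gcd(4126, 401) = 1  (4126 = 10×401 + 116, 401 = 3×116 + 53, 116 = 2×53 + 10, 53 = 5×10 + 3, 10 = 3×3 + 1, 3 = 3×1).
1 divides 1520, so solutions exist.
Back-substituting, 401×(-1245) + 4126×(121) = 1.
So 401×(-1245) ≡ 1 (mod 4126); multiply by 1520: a ≡ -1892400 (mod 4126).
Smallest nonnegative: a = -1892400 mod 4126 = 1434.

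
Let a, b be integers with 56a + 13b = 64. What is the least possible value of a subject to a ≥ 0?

gcd(56, 13) = 1  (56 = 4*13 + 4, 13 = 3*4 + 1, 4 = 4*1).
1 divides 64, so solutions exist.
Back-substituting, 56*(-3) + 13*(13) = 1.
Scale by 64/1 = 64: (a₀, b₀) = (-192, 832).
General solution: a = -192 + 13t, b = 832 - 56t for integer t.
a ≥ 0: smallest is -192 mod 13 = 3 (at t = 15), with b = -8.

3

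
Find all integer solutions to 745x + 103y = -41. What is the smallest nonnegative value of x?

gcd(745, 103):
  745 = 7*103 + 24
  103 = 4*24 + 7
  24 = 3*7 + 3
  7 = 2*3 + 1
  3 = 3*1
so gcd(745, 103) = 1.
1 divides -41, so solutions exist.
Back-substitute for Bézout coefficients:
  1 = 7 - 2*3
  ... = 745*(-30) + 103*(217)
Scale by -41/1 = -41: (x₀, y₀) = (1230, -8897).
General solution: x = 1230 + 103t, y = -8897 - 745t for integer t.
x ≥ 0: smallest is 1230 mod 103 = 97 (at t = -11), with y = -702.

97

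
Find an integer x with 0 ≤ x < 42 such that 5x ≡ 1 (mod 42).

17

gcd(42, 5) = 1  (42 = 8·5 + 2, 5 = 2·2 + 1, 2 = 2·1).
Back-substituting, 5·(17) + 42·(-2) = 1.
So 5·17 ≡ 1 (mod 42), and 17 mod 42 = 17.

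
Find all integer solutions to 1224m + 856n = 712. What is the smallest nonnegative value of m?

gcd(1224, 856) = 8.
8 divides 712, so solutions exist.
By Bézout, 1224*(7) + 856*(-10) = 8.
Scale by 712/8 = 89: (m₀, n₀) = (623, -890).
General solution: m = 623 + 107t, n = -890 - 153t for integer t.
m ≥ 0: smallest is 623 mod 107 = 88 (at t = -5), with n = -125.

88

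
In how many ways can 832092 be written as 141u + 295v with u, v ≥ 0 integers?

gcd(295, 141) = 1  (295 = 2*141 + 13, 141 = 10*13 + 11, 13 = 1*11 + 2, 11 = 5*2 + 1, 2 = 2*1).
Back-substituting, 141*(136) + 295*(-65) = 1.
Scale by 832092: one solution is (113164512, -54085980). Reduce u mod 295: (152, 2748).
General: u = 152 + 295t, v = 2748 - 141t.
u ≥ 0 ⇒ t ≥ 0; v ≥ 0 ⇒ t ≤ 19. So t ∈ [0, 19]: 20 solutions.

20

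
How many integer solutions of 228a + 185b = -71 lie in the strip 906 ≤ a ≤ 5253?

gcd(228, 185) = 1.
By Bézout, 228×(-43) + 185×(53) = 1.
Particular solution: (93, -115).
General solution: a = 93 + 185t, b = -115 - 228t for integer t.
906 ≤ 93 + 185t ≤ 5253 gives t ∈ [5, 27], which is 23 values.

23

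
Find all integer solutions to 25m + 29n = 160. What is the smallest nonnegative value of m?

gcd(29, 25):
  29 = 1×25 + 4
  25 = 6×4 + 1
  4 = 4×1
so gcd(29, 25) = 1.
1 divides 160, so solutions exist.
Back-substitute for Bézout coefficients:
  1 = 25 - 6×4
  ... = 25×(7) + 29×(-6)
Scale by 160/1 = 160: (m₀, n₀) = (1120, -960).
General solution: m = 1120 + 29t, n = -960 - 25t for integer t.
m ≥ 0: smallest is 1120 mod 29 = 18 (at t = -38), with n = -10.

18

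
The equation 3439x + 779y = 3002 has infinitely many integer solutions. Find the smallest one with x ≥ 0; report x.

31

gcd(3439, 779) = 19  (3439 = 4×779 + 323, 779 = 2×323 + 133, 323 = 2×133 + 57, 133 = 2×57 + 19, 57 = 3×19).
19 divides 3002, so solutions exist.
Back-substituting, 3439×(-12) + 779×(53) = 19.
Scale by 3002/19 = 158: (x₀, y₀) = (-1896, 8374).
General solution: x = -1896 + 41t, y = 8374 - 181t for integer t.
x ≥ 0: smallest is -1896 mod 41 = 31 (at t = 47), with y = -133.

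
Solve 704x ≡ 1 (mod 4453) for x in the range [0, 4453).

525

gcd(4453, 704) = 1.
By Bézout, 704·(525) + 4453·(-83) = 1.
So 704·525 ≡ 1 (mod 4453), and 525 mod 4453 = 525.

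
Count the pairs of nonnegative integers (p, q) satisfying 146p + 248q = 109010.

gcd(248, 146) = 2.
By Bézout, 146·(17) + 248·(-10) = 2.
One solution: (57, 406).
General: p = 57 + 124t, q = 406 - 73t.
p ≥ 0 ⇒ t ≥ 0; q ≥ 0 ⇒ t ≤ 5. So t ∈ [0, 5]: 6 solutions.

6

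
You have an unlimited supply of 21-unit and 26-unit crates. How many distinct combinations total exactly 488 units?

Need nonnegative integers with 21j + 26k = 488.
gcd(21, 26) = 1, and 21·(5) + 26·(-4) = 1.
So (j₀, k₀) = (2440, -1952); general j = 2440 + 26t, k = -1952 - 21t.
j ≥ 0 ⇒ t ≥ -93; k ≥ 0 ⇒ t ≤ -93. That's 1 value of t.

1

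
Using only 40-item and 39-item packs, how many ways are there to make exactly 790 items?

1

Need nonnegative integers with 40j + 39k = 790.
gcd(40, 39) = 1, and 40·(1) + 39·(-1) = 1.
So (j₀, k₀) = (790, -790); general j = 790 + 39t, k = -790 - 40t.
j ≥ 0 ⇒ t ≥ -20; k ≥ 0 ⇒ t ≤ -20. That's 1 value of t.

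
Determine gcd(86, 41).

gcd(86, 41) = 1  (86 = 2·41 + 4, 41 = 10·4 + 1, 4 = 4·1).

1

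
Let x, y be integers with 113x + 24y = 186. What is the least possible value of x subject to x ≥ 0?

gcd(113, 24):
  113 = 4×24 + 17
  24 = 1×17 + 7
  17 = 2×7 + 3
  7 = 2×3 + 1
  3 = 3×1
so gcd(113, 24) = 1.
1 divides 186, so solutions exist.
Back-substitute for Bézout coefficients:
  1 = 7 - 2×3
  ... = 113×(-7) + 24×(33)
Scale by 186/1 = 186: (x₀, y₀) = (-1302, 6138).
General solution: x = -1302 + 24t, y = 6138 - 113t for integer t.
x ≥ 0: smallest is -1302 mod 24 = 18 (at t = 55), with y = -77.

18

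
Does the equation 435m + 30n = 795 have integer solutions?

yes

gcd(435, 30) = 15.
15 divides 795, so integer solutions exist.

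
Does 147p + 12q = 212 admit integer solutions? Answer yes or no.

no

gcd(147, 12) = 3  (147 = 12*12 + 3, 12 = 4*3).
3 does not divide 212 (remainder 2), so no integer solutions.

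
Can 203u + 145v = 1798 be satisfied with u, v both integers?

gcd(203, 145):
  203 = 1·145 + 58
  145 = 2·58 + 29
  58 = 2·29
so gcd(203, 145) = 29.
29 divides 1798, so integer solutions exist.

yes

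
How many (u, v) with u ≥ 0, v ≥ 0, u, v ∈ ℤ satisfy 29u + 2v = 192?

4

gcd(29, 2) = 1.
By Bézout, 29·(1) + 2·(-14) = 1.
One solution: (0, 96).
General: u = 0 + 2t, v = 96 - 29t.
u ≥ 0 ⇒ t ≥ 0; v ≥ 0 ⇒ t ≤ 3. So t ∈ [0, 3]: 4 solutions.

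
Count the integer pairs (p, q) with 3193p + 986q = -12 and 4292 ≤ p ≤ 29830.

gcd(3193, 986) = 1.
By Bézout, 3193·(-193) + 986·(625) = 1.
Particular solution: (344, -1114).
General solution: p = 344 + 986t, q = -1114 - 3193t for integer t.
4292 ≤ 344 + 986t ≤ 29830 gives t ∈ [5, 29], which is 25 values.

25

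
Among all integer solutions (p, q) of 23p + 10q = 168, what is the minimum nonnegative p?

6

gcd(23, 10):
  23 = 2·10 + 3
  10 = 3·3 + 1
  3 = 3·1
so gcd(23, 10) = 1.
1 divides 168, so solutions exist.
Back-substitute for Bézout coefficients:
  1 = 10 - 3·3
  ... = 23·(-3) + 10·(7)
Scale by 168/1 = 168: (p₀, q₀) = (-504, 1176).
General solution: p = -504 + 10t, q = 1176 - 23t for integer t.
p ≥ 0: smallest is -504 mod 10 = 6 (at t = 51), with q = 3.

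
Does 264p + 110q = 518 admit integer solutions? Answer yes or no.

gcd(264, 110):
  264 = 2×110 + 44
  110 = 2×44 + 22
  44 = 2×22
so gcd(264, 110) = 22.
22 does not divide 518 (remainder 12), so no integer solutions.

no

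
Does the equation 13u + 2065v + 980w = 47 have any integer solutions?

gcd(2065, 13) = 1  (2065 = 158*13 + 11, 13 = 1*11 + 2, 11 = 5*2 + 1, 2 = 2*1).
gcd(1, 980) = 1.
1 divides 47, so integer solutions exist.

yes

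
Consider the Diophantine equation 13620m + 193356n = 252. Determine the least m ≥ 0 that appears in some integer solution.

gcd(193356, 13620):
  193356 = 14×13620 + 2676
  13620 = 5×2676 + 240
  2676 = 11×240 + 36
  240 = 6×36 + 24
  36 = 1×24 + 12
  24 = 2×12
so gcd(193356, 13620) = 12.
12 divides 252, so solutions exist.
Back-substitute for Bézout coefficients:
  12 = 36 - 1×24
  ... = 13620×(-5636) + 193356×(397)
Scale by 252/12 = 21: (m₀, n₀) = (-118356, 8337).
General solution: m = -118356 + 16113t, n = 8337 - 1135t for integer t.
m ≥ 0: smallest is -118356 mod 16113 = 10548 (at t = 8), with n = -743.

10548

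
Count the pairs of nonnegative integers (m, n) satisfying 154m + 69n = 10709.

gcd(154, 69) = 1.
By Bézout, 154×(13) + 69×(-29) = 1.
One solution: (44, 57).
General: m = 44 + 69t, n = 57 - 154t.
m ≥ 0 ⇒ t ≥ 0; n ≥ 0 ⇒ t ≤ 0. So t ∈ [0, 0]: 1 solution.

1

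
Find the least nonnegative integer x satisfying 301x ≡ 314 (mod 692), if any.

gcd(692, 301) = 1  (692 = 2·301 + 90, 301 = 3·90 + 31, 90 = 2·31 + 28, 31 = 1·28 + 3, 28 = 9·3 + 1, 3 = 3·1).
1 divides 314, so solutions exist.
Back-substituting, 301·(-223) + 692·(97) = 1.
So 301·(-223) ≡ 1 (mod 692); multiply by 314: x ≡ -70022 (mod 692).
Smallest nonnegative: x = -70022 mod 692 = 562.

562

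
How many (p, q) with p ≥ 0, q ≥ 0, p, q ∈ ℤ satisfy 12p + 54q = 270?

gcd(54, 12) = 6.
By Bézout, 12*(-4) + 54*(1) = 6.
One solution: (0, 5).
General: p = 0 + 9t, q = 5 - 2t.
p ≥ 0 ⇒ t ≥ 0; q ≥ 0 ⇒ t ≤ 2. So t ∈ [0, 2]: 3 solutions.

3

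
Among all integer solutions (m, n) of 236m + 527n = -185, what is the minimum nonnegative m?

gcd(527, 236) = 1.
1 divides -185, so solutions exist.
By Bézout, 236×(-230) + 527×(103) = 1.
Scale by -185/1 = -185: (m₀, n₀) = (42550, -19055).
General solution: m = 42550 + 527t, n = -19055 - 236t for integer t.
m ≥ 0: smallest is 42550 mod 527 = 390 (at t = -80), with n = -175.

390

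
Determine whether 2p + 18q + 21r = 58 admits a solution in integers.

yes

gcd(18, 2) = 2  (18 = 9*2).
gcd(2, 21) = 1.
1 divides 58, so integer solutions exist.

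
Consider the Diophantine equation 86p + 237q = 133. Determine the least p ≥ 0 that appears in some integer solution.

gcd(237, 86) = 1  (237 = 2*86 + 65, 86 = 1*65 + 21, 65 = 3*21 + 2, 21 = 10*2 + 1, 2 = 2*1).
1 divides 133, so solutions exist.
Back-substituting, 86*(113) + 237*(-41) = 1.
Scale by 133/1 = 133: (p₀, q₀) = (15029, -5453).
General solution: p = 15029 + 237t, q = -5453 - 86t for integer t.
p ≥ 0: smallest is 15029 mod 237 = 98 (at t = -63), with q = -35.

98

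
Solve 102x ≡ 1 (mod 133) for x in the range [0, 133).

gcd(133, 102) = 1  (133 = 1×102 + 31, 102 = 3×31 + 9, 31 = 3×9 + 4, 9 = 2×4 + 1, 4 = 4×1).
Back-substituting, 102×(30) + 133×(-23) = 1.
So 102×30 ≡ 1 (mod 133), and 30 mod 133 = 30.

30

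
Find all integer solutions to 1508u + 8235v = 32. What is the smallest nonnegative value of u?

4609

gcd(8235, 1508) = 1  (8235 = 5*1508 + 695, 1508 = 2*695 + 118, 695 = 5*118 + 105, 118 = 1*105 + 13, 105 = 8*13 + 1, 13 = 13*1).
1 divides 32, so solutions exist.
Back-substituting, 1508*(-628) + 8235*(115) = 1.
Scale by 32/1 = 32: (u₀, v₀) = (-20096, 3680).
General solution: u = -20096 + 8235t, v = 3680 - 1508t for integer t.
u ≥ 0: smallest is -20096 mod 8235 = 4609 (at t = 3), with v = -844.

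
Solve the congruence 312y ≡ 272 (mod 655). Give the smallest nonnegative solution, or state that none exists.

gcd(655, 312):
  655 = 2×312 + 31
  312 = 10×31 + 2
  31 = 15×2 + 1
  2 = 2×1
so gcd(655, 312) = 1.
1 divides 272, so solutions exist.
Back-substitute for Bézout coefficients:
  1 = 31 - 15×2
  ... = 312×(-317) + 655×(151)
So 312×(-317) ≡ 1 (mod 655); multiply by 272: y ≡ -86224 (mod 655).
Smallest nonnegative: y = -86224 mod 655 = 236.

236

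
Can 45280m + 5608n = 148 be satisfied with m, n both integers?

no

gcd(45280, 5608) = 8  (45280 = 8×5608 + 416, 5608 = 13×416 + 200, 416 = 2×200 + 16, 200 = 12×16 + 8, 16 = 2×8).
8 does not divide 148 (remainder 4), so no integer solutions.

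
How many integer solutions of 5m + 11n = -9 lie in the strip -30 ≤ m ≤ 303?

gcd(11, 5) = 1  (11 = 2*5 + 1, 5 = 5*1).
Back-substituting, 5*(-2) + 11*(1) = 1.
Scale by -9: particular solution (18, -9); reduce m mod 11: (7, -4).
General solution: m = 7 + 11t, n = -4 - 5t for integer t.
-30 ≤ 7 + 11t ≤ 303 gives t ∈ [-3, 26], which is 30 values.

30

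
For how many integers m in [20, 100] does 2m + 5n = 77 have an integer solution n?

16

gcd(5, 2) = 1.
By Bézout, 2*(-2) + 5*(1) = 1.
Particular solution: (1, 15).
General solution: m = 1 + 5t, n = 15 - 2t for integer t.
20 ≤ 1 + 5t ≤ 100 gives t ∈ [4, 19], which is 16 values.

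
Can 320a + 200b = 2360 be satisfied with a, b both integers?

yes

gcd(320, 200) = 40  (320 = 1·200 + 120, 200 = 1·120 + 80, 120 = 1·80 + 40, 80 = 2·40).
40 divides 2360, so integer solutions exist.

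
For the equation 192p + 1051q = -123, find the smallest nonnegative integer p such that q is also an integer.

gcd(1051, 192) = 1.
1 divides -123, so solutions exist.
By Bézout, 192×(-104) + 1051×(19) = 1.
Scale by -123/1 = -123: (p₀, q₀) = (12792, -2337).
General solution: p = 12792 + 1051t, q = -2337 - 192t for integer t.
p ≥ 0: smallest is 12792 mod 1051 = 180 (at t = -12), with q = -33.

180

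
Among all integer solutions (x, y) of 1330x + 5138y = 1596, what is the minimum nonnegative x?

148

gcd(5138, 1330):
  5138 = 3×1330 + 1148
  1330 = 1×1148 + 182
  1148 = 6×182 + 56
  182 = 3×56 + 14
  56 = 4×14
so gcd(5138, 1330) = 14.
14 divides 1596, so solutions exist.
Back-substitute for Bézout coefficients:
  14 = 182 - 3×56
  ... = 1330×(85) + 5138×(-22)
Scale by 1596/14 = 114: (x₀, y₀) = (9690, -2508).
General solution: x = 9690 + 367t, y = -2508 - 95t for integer t.
x ≥ 0: smallest is 9690 mod 367 = 148 (at t = -26), with y = -38.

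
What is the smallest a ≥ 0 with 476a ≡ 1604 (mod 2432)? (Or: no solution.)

gcd(2432, 476) = 4  (2432 = 5·476 + 52, 476 = 9·52 + 8, 52 = 6·8 + 4, 8 = 2·4).
4 divides 1604, so solutions exist.
Back-substituting, 476·(-281) + 2432·(55) = 4.
So 476·(-281) ≡ 4 (mod 2432); multiply by 401: a ≡ -112681 (mod 608).
Smallest nonnegative: a = -112681 mod 608 = 407.

407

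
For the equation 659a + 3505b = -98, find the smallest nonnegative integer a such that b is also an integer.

1638

gcd(3505, 659):
  3505 = 5×659 + 210
  659 = 3×210 + 29
  210 = 7×29 + 7
  29 = 4×7 + 1
  7 = 7×1
so gcd(3505, 659) = 1.
1 divides -98, so solutions exist.
Back-substitute for Bézout coefficients:
  1 = 29 - 4×7
  ... = 659×(484) + 3505×(-91)
Scale by -98/1 = -98: (a₀, b₀) = (-47432, 8918).
General solution: a = -47432 + 3505t, b = 8918 - 659t for integer t.
a ≥ 0: smallest is -47432 mod 3505 = 1638 (at t = 14), with b = -308.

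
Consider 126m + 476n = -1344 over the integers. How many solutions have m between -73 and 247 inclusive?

9

gcd(476, 126):
  476 = 3×126 + 98
  126 = 1×98 + 28
  98 = 3×28 + 14
  28 = 2×14
so gcd(476, 126) = 14.
Back-substitute for Bézout coefficients:
  14 = 98 - 3×28
  ... = 126×(-15) + 476×(4)
Scale by -96: particular solution (1440, -384); reduce m mod 34: (12, -6).
General solution: m = 12 + 34t, n = -6 - 9t for integer t.
-73 ≤ 12 + 34t ≤ 247 gives t ∈ [-2, 6], which is 9 values.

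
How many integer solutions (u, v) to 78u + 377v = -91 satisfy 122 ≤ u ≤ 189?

gcd(377, 78) = 13  (377 = 4*78 + 65, 78 = 1*65 + 13, 65 = 5*13).
Back-substituting, 78*(5) + 377*(-1) = 13.
Scale by -7: particular solution (-35, 7); reduce u mod 29: (23, -5).
General solution: u = 23 + 29t, v = -5 - 6t for integer t.
122 ≤ 23 + 29t ≤ 189 gives t ∈ [4, 5], which is 2 values.

2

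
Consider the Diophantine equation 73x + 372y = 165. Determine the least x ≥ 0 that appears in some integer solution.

gcd(372, 73) = 1  (372 = 5*73 + 7, 73 = 10*7 + 3, 7 = 2*3 + 1, 3 = 3*1).
1 divides 165, so solutions exist.
Back-substituting, 73*(-107) + 372*(21) = 1.
Scale by 165/1 = 165: (x₀, y₀) = (-17655, 3465).
General solution: x = -17655 + 372t, y = 3465 - 73t for integer t.
x ≥ 0: smallest is -17655 mod 372 = 201 (at t = 48), with y = -39.

201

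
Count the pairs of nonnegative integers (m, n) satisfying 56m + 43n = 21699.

gcd(56, 43) = 1  (56 = 1·43 + 13, 43 = 3·13 + 4, 13 = 3·4 + 1, 4 = 4·1).
Back-substituting, 56·(10) + 43·(-13) = 1.
Scale by 21699: one solution is (216990, -282087). Reduce m mod 43: (12, 489).
General: m = 12 + 43t, n = 489 - 56t.
m ≥ 0 ⇒ t ≥ 0; n ≥ 0 ⇒ t ≤ 8. So t ∈ [0, 8]: 9 solutions.

9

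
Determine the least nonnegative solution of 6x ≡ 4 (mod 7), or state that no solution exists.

gcd(7, 6) = 1.
1 divides 4, so solutions exist.
By Bézout, 6*(-1) + 7*(1) = 1.
So 6*(-1) ≡ 1 (mod 7); multiply by 4: x ≡ -4 (mod 7).
Smallest nonnegative: x = -4 mod 7 = 3.

3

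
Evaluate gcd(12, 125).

1

gcd(125, 12):
  125 = 10·12 + 5
  12 = 2·5 + 2
  5 = 2·2 + 1
  2 = 2·1
so gcd(125, 12) = 1.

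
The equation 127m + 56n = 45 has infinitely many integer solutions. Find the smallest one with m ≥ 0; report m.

3

gcd(127, 56):
  127 = 2*56 + 15
  56 = 3*15 + 11
  15 = 1*11 + 4
  11 = 2*4 + 3
  4 = 1*3 + 1
  3 = 3*1
so gcd(127, 56) = 1.
1 divides 45, so solutions exist.
Back-substitute for Bézout coefficients:
  1 = 4 - 1*3
  ... = 127*(15) + 56*(-34)
Scale by 45/1 = 45: (m₀, n₀) = (675, -1530).
General solution: m = 675 + 56t, n = -1530 - 127t for integer t.
m ≥ 0: smallest is 675 mod 56 = 3 (at t = -12), with n = -6.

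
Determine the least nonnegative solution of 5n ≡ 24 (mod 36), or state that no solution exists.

gcd(36, 5):
  36 = 7·5 + 1
  5 = 5·1
so gcd(36, 5) = 1.
1 divides 24, so solutions exist.
Back-substitute for Bézout coefficients:
  1 = 36 - 7·5
  ... = 5·(-7) + 36·(1)
So 5·(-7) ≡ 1 (mod 36); multiply by 24: n ≡ -168 (mod 36).
Smallest nonnegative: n = -168 mod 36 = 12.

12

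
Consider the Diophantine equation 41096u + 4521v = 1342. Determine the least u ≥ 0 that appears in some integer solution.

gcd(41096, 4521):
  41096 = 9*4521 + 407
  4521 = 11*407 + 44
  407 = 9*44 + 11
  44 = 4*11
so gcd(41096, 4521) = 11.
11 divides 1342, so solutions exist.
Back-substitute for Bézout coefficients:
  11 = 407 - 9*44
  ... = 41096*(100) + 4521*(-909)
Scale by 1342/11 = 122: (u₀, v₀) = (12200, -110898).
General solution: u = 12200 + 411t, v = -110898 - 3736t for integer t.
u ≥ 0: smallest is 12200 mod 411 = 281 (at t = -29), with v = -2554.

281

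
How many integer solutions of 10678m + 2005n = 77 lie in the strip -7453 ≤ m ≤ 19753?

14

gcd(10678, 2005) = 1.
By Bézout, 10678×(-218) + 2005×(1161) = 1.
Particular solution: (1259, -6705).
General solution: m = 1259 + 2005t, n = -6705 - 10678t for integer t.
-7453 ≤ 1259 + 2005t ≤ 19753 gives t ∈ [-4, 9], which is 14 values.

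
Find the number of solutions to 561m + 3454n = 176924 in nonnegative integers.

1

gcd(3454, 561):
  3454 = 6·561 + 88
  561 = 6·88 + 33
  88 = 2·33 + 22
  33 = 1·22 + 11
  22 = 2·11
so gcd(3454, 561) = 11.
Back-substitute for Bézout coefficients:
  11 = 33 - 1·22
  ... = 561·(117) + 3454·(-19)
Scale by 16084: one solution is (1881828, -305596). Reduce m mod 314: (26, 47).
General: m = 26 + 314t, n = 47 - 51t.
m ≥ 0 ⇒ t ≥ 0; n ≥ 0 ⇒ t ≤ 0. So t ∈ [0, 0]: 1 solution.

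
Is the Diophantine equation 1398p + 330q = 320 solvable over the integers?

no

gcd(1398, 330) = 6  (1398 = 4*330 + 78, 330 = 4*78 + 18, 78 = 4*18 + 6, 18 = 3*6).
6 does not divide 320 (remainder 2), so no integer solutions.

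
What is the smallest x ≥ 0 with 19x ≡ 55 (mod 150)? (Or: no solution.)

145

gcd(150, 19) = 1.
1 divides 55, so solutions exist.
By Bézout, 19×(-71) + 150×(9) = 1.
So 19×(-71) ≡ 1 (mod 150); multiply by 55: x ≡ -3905 (mod 150).
Smallest nonnegative: x = -3905 mod 150 = 145.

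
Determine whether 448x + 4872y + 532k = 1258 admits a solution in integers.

no

gcd(4872, 448) = 56  (4872 = 10×448 + 392, 448 = 1×392 + 56, 392 = 7×56).
gcd(56, 532) = 28.
28 does not divide 1258 (remainder 26), so no integer solutions.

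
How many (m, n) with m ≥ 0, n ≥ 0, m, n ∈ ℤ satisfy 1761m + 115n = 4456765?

gcd(1761, 115) = 1  (1761 = 15×115 + 36, 115 = 3×36 + 7, 36 = 5×7 + 1, 7 = 7×1).
Back-substituting, 1761×(16) + 115×(-245) = 1.
Scale by 4456765: one solution is (71308240, -1091907425). Reduce m mod 115: (75, 37606).
General: m = 75 + 115t, n = 37606 - 1761t.
m ≥ 0 ⇒ t ≥ 0; n ≥ 0 ⇒ t ≤ 21. So t ∈ [0, 21]: 22 solutions.

22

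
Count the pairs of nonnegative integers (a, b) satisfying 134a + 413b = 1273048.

23

gcd(413, 134) = 1  (413 = 3×134 + 11, 134 = 12×11 + 2, 11 = 5×2 + 1, 2 = 2×1).
Back-substituting, 134×(-188) + 413×(61) = 1.
Scale by 1273048: one solution is (-239333024, 77655928). Reduce a mod 413: (63, 3062).
General: a = 63 + 413t, b = 3062 - 134t.
a ≥ 0 ⇒ t ≥ 0; b ≥ 0 ⇒ t ≤ 22. So t ∈ [0, 22]: 23 solutions.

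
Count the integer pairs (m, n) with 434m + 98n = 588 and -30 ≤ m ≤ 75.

gcd(434, 98) = 14.
By Bézout, 434×(-2) + 98×(9) = 14.
Particular solution: (0, 6).
General solution: m = 0 + 7t, n = 6 - 31t for integer t.
-30 ≤ 0 + 7t ≤ 75 gives t ∈ [-4, 10], which is 15 values.

15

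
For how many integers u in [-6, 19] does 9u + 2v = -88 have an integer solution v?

gcd(9, 2):
  9 = 4·2 + 1
  2 = 2·1
so gcd(9, 2) = 1.
Back-substitute for Bézout coefficients:
  1 = 9 - 4·2
  ... = 9·(1) + 2·(-4)
Scale by -88: particular solution (-88, 352); reduce u mod 2: (0, -44).
General solution: u = 0 + 2t, v = -44 - 9t for integer t.
-6 ≤ 0 + 2t ≤ 19 gives t ∈ [-3, 9], which is 13 values.

13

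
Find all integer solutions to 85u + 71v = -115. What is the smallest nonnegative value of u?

gcd(85, 71) = 1.
1 divides -115, so solutions exist.
By Bézout, 85×(-5) + 71×(6) = 1.
Scale by -115/1 = -115: (u₀, v₀) = (575, -690).
General solution: u = 575 + 71t, v = -690 - 85t for integer t.
u ≥ 0: smallest is 575 mod 71 = 7 (at t = -8), with v = -10.

7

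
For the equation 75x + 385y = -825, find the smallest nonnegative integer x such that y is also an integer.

gcd(385, 75) = 5  (385 = 5·75 + 10, 75 = 7·10 + 5, 10 = 2·5).
5 divides -825, so solutions exist.
Back-substituting, 75·(36) + 385·(-7) = 5.
Scale by -825/5 = -165: (x₀, y₀) = (-5940, 1155).
General solution: x = -5940 + 77t, y = 1155 - 15t for integer t.
x ≥ 0: smallest is -5940 mod 77 = 66 (at t = 78), with y = -15.

66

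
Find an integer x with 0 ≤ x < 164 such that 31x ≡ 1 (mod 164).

127

gcd(164, 31):
  164 = 5·31 + 9
  31 = 3·9 + 4
  9 = 2·4 + 1
  4 = 4·1
so gcd(164, 31) = 1.
Back-substitute for Bézout coefficients:
  1 = 9 - 2·4
  ... = 31·(-37) + 164·(7)
So 31·-37 ≡ 1 (mod 164), and -37 mod 164 = 127.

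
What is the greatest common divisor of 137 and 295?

1

gcd(295, 137):
  295 = 2*137 + 21
  137 = 6*21 + 11
  21 = 1*11 + 10
  11 = 1*10 + 1
  10 = 10*1
so gcd(295, 137) = 1.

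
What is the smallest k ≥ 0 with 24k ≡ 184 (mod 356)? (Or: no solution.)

gcd(356, 24):
  356 = 14·24 + 20
  24 = 1·20 + 4
  20 = 5·4
so gcd(356, 24) = 4.
4 divides 184, so solutions exist.
Back-substitute for Bézout coefficients:
  4 = 24 - 1·20
  ... = 24·(15) + 356·(-1)
So 24·(15) ≡ 4 (mod 356); multiply by 46: k ≡ 690 (mod 89).
Smallest nonnegative: k = 690 mod 89 = 67.

67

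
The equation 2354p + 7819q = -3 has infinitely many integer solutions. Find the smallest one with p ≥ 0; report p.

7065

gcd(7819, 2354) = 1  (7819 = 3*2354 + 757, 2354 = 3*757 + 83, 757 = 9*83 + 10, 83 = 8*10 + 3, 10 = 3*3 + 1, 3 = 3*1).
1 divides -3, so solutions exist.
Back-substituting, 2354*(-2355) + 7819*(709) = 1.
Scale by -3/1 = -3: (p₀, q₀) = (7065, -2127).
General solution: p = 7065 + 7819t, q = -2127 - 2354t for integer t.
p ≥ 0: smallest is 7065 mod 7819 = 7065 (at t = 0), with q = -2127.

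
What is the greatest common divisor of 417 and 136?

gcd(417, 136):
  417 = 3×136 + 9
  136 = 15×9 + 1
  9 = 9×1
so gcd(417, 136) = 1.

1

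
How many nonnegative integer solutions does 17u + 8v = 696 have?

gcd(17, 8) = 1  (17 = 2×8 + 1, 8 = 8×1).
Back-substituting, 17×(1) + 8×(-2) = 1.
Scale by 696: one solution is (696, -1392). Reduce u mod 8: (0, 87).
General: u = 0 + 8t, v = 87 - 17t.
u ≥ 0 ⇒ t ≥ 0; v ≥ 0 ⇒ t ≤ 5. So t ∈ [0, 5]: 6 solutions.

6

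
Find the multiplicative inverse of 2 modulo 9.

5

gcd(9, 2) = 1.
By Bézout, 2·(-4) + 9·(1) = 1.
So 2·-4 ≡ 1 (mod 9), and -4 mod 9 = 5.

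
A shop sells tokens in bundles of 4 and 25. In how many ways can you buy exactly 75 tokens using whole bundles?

Need nonnegative integers with 4j + 25k = 75.
gcd(4, 25) = 1, and 4·(-6) + 25·(1) = 1.
So (j₀, k₀) = (-450, 75); general j = -450 + 25t, k = 75 - 4t.
j ≥ 0 ⇒ t ≥ 18; k ≥ 0 ⇒ t ≤ 18. That's 1 value of t.

1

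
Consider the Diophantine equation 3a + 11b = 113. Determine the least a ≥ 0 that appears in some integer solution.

gcd(11, 3) = 1.
1 divides 113, so solutions exist.
By Bézout, 3*(4) + 11*(-1) = 1.
Scale by 113/1 = 113: (a₀, b₀) = (452, -113).
General solution: a = 452 + 11t, b = -113 - 3t for integer t.
a ≥ 0: smallest is 452 mod 11 = 1 (at t = -41), with b = 10.

1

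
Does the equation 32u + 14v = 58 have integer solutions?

gcd(32, 14):
  32 = 2*14 + 4
  14 = 3*4 + 2
  4 = 2*2
so gcd(32, 14) = 2.
2 divides 58, so integer solutions exist.

yes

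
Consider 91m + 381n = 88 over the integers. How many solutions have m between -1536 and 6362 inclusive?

gcd(381, 91) = 1  (381 = 4*91 + 17, 91 = 5*17 + 6, 17 = 2*6 + 5, 6 = 1*5 + 1, 5 = 5*1).
Back-substituting, 91*(67) + 381*(-16) = 1.
Scale by 88: particular solution (5896, -1408); reduce m mod 381: (181, -43).
General solution: m = 181 + 381t, n = -43 - 91t for integer t.
-1536 ≤ 181 + 381t ≤ 6362 gives t ∈ [-4, 16], which is 21 values.

21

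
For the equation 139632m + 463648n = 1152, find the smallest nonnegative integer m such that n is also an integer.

2072

gcd(463648, 139632):
  463648 = 3×139632 + 44752
  139632 = 3×44752 + 5376
  44752 = 8×5376 + 1744
  5376 = 3×1744 + 144
  1744 = 12×144 + 16
  144 = 9×16
so gcd(463648, 139632) = 16.
16 divides 1152, so solutions exist.
Back-substitute for Bézout coefficients:
  16 = 1744 - 12×144
  ... = 139632×(-3191) + 463648×(961)
Scale by 1152/16 = 72: (m₀, n₀) = (-229752, 69192).
General solution: m = -229752 + 28978t, n = 69192 - 8727t for integer t.
m ≥ 0: smallest is -229752 mod 28978 = 2072 (at t = 8), with n = -624.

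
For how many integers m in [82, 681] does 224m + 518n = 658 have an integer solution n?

16

gcd(518, 224) = 14.
By Bézout, 224·(7) + 518·(-3) = 14.
Particular solution: (33, -13).
General solution: m = 33 + 37t, n = -13 - 16t for integer t.
82 ≤ 33 + 37t ≤ 681 gives t ∈ [2, 17], which is 16 values.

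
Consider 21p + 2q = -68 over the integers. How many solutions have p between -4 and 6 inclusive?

6

gcd(21, 2) = 1  (21 = 10*2 + 1, 2 = 2*1).
Back-substituting, 21*(1) + 2*(-10) = 1.
Scale by -68: particular solution (-68, 680); reduce p mod 2: (0, -34).
General solution: p = 0 + 2t, q = -34 - 21t for integer t.
-4 ≤ 0 + 2t ≤ 6 gives t ∈ [-2, 3], which is 6 values.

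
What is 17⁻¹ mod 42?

5

gcd(42, 17) = 1  (42 = 2*17 + 8, 17 = 2*8 + 1, 8 = 8*1).
Back-substituting, 17*(5) + 42*(-2) = 1.
So 17*5 ≡ 1 (mod 42), and 5 mod 42 = 5.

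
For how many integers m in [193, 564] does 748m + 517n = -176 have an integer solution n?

8

gcd(748, 517) = 11.
By Bézout, 748·(9) + 517·(-13) = 11.
Particular solution: (44, -64).
General solution: m = 44 + 47t, n = -64 - 68t for integer t.
193 ≤ 44 + 47t ≤ 564 gives t ∈ [4, 11], which is 8 values.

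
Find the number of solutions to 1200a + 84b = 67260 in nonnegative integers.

gcd(1200, 84):
  1200 = 14×84 + 24
  84 = 3×24 + 12
  24 = 2×12
so gcd(1200, 84) = 12.
Back-substitute for Bézout coefficients:
  12 = 84 - 3×24
  ... = 1200×(-3) + 84×(43)
Scale by 5605: one solution is (-16815, 241015). Reduce a mod 7: (6, 715).
General: a = 6 + 7t, b = 715 - 100t.
a ≥ 0 ⇒ t ≥ 0; b ≥ 0 ⇒ t ≤ 7. So t ∈ [0, 7]: 8 solutions.

8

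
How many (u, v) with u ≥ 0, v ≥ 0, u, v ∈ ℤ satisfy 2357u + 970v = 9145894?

4

gcd(2357, 970):
  2357 = 2*970 + 417
  970 = 2*417 + 136
  417 = 3*136 + 9
  136 = 15*9 + 1
  9 = 9*1
so gcd(2357, 970) = 1.
Back-substitute for Bézout coefficients:
  1 = 136 - 15*9
  ... = 2357*(-107) + 970*(260)
Scale by 9145894: one solution is (-978610658, 2377932440). Reduce u mod 970: (32, 9351).
General: u = 32 + 970t, v = 9351 - 2357t.
u ≥ 0 ⇒ t ≥ 0; v ≥ 0 ⇒ t ≤ 3. So t ∈ [0, 3]: 4 solutions.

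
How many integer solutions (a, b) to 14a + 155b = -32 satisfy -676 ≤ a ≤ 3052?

gcd(155, 14) = 1  (155 = 11·14 + 1, 14 = 14·1).
Back-substituting, 14·(-11) + 155·(1) = 1.
Scale by -32: particular solution (352, -32); reduce a mod 155: (42, -4).
General solution: a = 42 + 155t, b = -4 - 14t for integer t.
-676 ≤ 42 + 155t ≤ 3052 gives t ∈ [-4, 19], which is 24 values.

24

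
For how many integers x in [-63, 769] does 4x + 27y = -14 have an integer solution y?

gcd(27, 4):
  27 = 6·4 + 3
  4 = 1·3 + 1
  3 = 3·1
so gcd(27, 4) = 1.
Back-substitute for Bézout coefficients:
  1 = 4 - 1·3
  ... = 4·(7) + 27·(-1)
Scale by -14: particular solution (-98, 14); reduce x mod 27: (10, -2).
General solution: x = 10 + 27t, y = -2 - 4t for integer t.
-63 ≤ 10 + 27t ≤ 769 gives t ∈ [-2, 28], which is 31 values.

31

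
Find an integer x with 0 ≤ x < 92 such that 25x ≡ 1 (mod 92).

gcd(92, 25) = 1  (92 = 3×25 + 17, 25 = 1×17 + 8, 17 = 2×8 + 1, 8 = 8×1).
Back-substituting, 25×(-11) + 92×(3) = 1.
So 25×-11 ≡ 1 (mod 92), and -11 mod 92 = 81.

81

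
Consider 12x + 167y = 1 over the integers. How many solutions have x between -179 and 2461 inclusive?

gcd(167, 12) = 1  (167 = 13*12 + 11, 12 = 1*11 + 1, 11 = 11*1).
Back-substituting, 12*(14) + 167*(-1) = 1.
Scale by 1: particular solution (14, -1); reduce x mod 167: (14, -1).
General solution: x = 14 + 167t, y = -1 - 12t for integer t.
-179 ≤ 14 + 167t ≤ 2461 gives t ∈ [-1, 14], which is 16 values.

16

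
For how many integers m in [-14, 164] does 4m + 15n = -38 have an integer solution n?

gcd(15, 4):
  15 = 3·4 + 3
  4 = 1·3 + 1
  3 = 3·1
so gcd(15, 4) = 1.
Back-substitute for Bézout coefficients:
  1 = 4 - 1·3
  ... = 4·(4) + 15·(-1)
Scale by -38: particular solution (-152, 38); reduce m mod 15: (13, -6).
General solution: m = 13 + 15t, n = -6 - 4t for integer t.
-14 ≤ 13 + 15t ≤ 164 gives t ∈ [-1, 10], which is 12 values.

12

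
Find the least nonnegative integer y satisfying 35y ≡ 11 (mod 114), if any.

85

gcd(114, 35) = 1  (114 = 3*35 + 9, 35 = 3*9 + 8, 9 = 1*8 + 1, 8 = 8*1).
1 divides 11, so solutions exist.
Back-substituting, 35*(-13) + 114*(4) = 1.
So 35*(-13) ≡ 1 (mod 114); multiply by 11: y ≡ -143 (mod 114).
Smallest nonnegative: y = -143 mod 114 = 85.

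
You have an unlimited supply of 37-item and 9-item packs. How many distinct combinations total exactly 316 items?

1

Need nonnegative integers with 37j + 9k = 316.
gcd(37, 9) = 1, and 37·(1) + 9·(-4) = 1.
So (j₀, k₀) = (316, -1264); general j = 316 + 9t, k = -1264 - 37t.
j ≥ 0 ⇒ t ≥ -35; k ≥ 0 ⇒ t ≤ -35. That's 1 value of t.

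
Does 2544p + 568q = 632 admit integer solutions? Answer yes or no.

yes

gcd(2544, 568) = 8.
8 divides 632, so integer solutions exist.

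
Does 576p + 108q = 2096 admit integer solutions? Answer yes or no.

gcd(576, 108):
  576 = 5×108 + 36
  108 = 3×36
so gcd(576, 108) = 36.
36 does not divide 2096 (remainder 8), so no integer solutions.

no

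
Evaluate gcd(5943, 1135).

1

gcd(5943, 1135):
  5943 = 5×1135 + 268
  1135 = 4×268 + 63
  268 = 4×63 + 16
  63 = 3×16 + 15
  16 = 1×15 + 1
  15 = 15×1
so gcd(5943, 1135) = 1.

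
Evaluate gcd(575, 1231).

1

gcd(1231, 575):
  1231 = 2*575 + 81
  575 = 7*81 + 8
  81 = 10*8 + 1
  8 = 8*1
so gcd(1231, 575) = 1.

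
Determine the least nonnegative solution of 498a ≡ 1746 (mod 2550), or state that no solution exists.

152

gcd(2550, 498):
  2550 = 5·498 + 60
  498 = 8·60 + 18
  60 = 3·18 + 6
  18 = 3·6
so gcd(2550, 498) = 6.
6 divides 1746, so solutions exist.
Back-substitute for Bézout coefficients:
  6 = 60 - 3·18
  ... = 498·(-128) + 2550·(25)
So 498·(-128) ≡ 6 (mod 2550); multiply by 291: a ≡ -37248 (mod 425).
Smallest nonnegative: a = -37248 mod 425 = 152.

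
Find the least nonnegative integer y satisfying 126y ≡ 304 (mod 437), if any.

gcd(437, 126) = 1  (437 = 3*126 + 59, 126 = 2*59 + 8, 59 = 7*8 + 3, 8 = 2*3 + 2, 3 = 1*2 + 1, 2 = 2*1).
1 divides 304, so solutions exist.
Back-substituting, 126*(-163) + 437*(47) = 1.
So 126*(-163) ≡ 1 (mod 437); multiply by 304: y ≡ -49552 (mod 437).
Smallest nonnegative: y = -49552 mod 437 = 266.

266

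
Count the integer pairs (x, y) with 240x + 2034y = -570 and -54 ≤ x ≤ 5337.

16

gcd(2034, 240) = 6.
By Bézout, 240×(-161) + 2034×(19) = 6.
Particular solution: (40, -5).
General solution: x = 40 + 339t, y = -5 - 40t for integer t.
-54 ≤ 40 + 339t ≤ 5337 gives t ∈ [0, 15], which is 16 values.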